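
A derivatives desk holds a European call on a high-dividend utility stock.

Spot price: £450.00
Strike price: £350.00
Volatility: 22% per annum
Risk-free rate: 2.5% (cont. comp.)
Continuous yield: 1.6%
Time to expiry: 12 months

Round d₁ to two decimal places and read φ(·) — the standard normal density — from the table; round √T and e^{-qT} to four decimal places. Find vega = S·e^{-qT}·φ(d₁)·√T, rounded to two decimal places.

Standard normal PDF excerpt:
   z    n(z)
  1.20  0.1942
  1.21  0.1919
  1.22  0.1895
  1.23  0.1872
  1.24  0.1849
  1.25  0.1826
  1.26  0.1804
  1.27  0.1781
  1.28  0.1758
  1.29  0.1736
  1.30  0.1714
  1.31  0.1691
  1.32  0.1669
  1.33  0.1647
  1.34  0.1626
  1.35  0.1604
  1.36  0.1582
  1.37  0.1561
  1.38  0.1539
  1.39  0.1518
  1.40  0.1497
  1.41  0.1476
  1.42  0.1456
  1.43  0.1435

σ√T = 0.22·√1 = 0.2200
d₁ = [ln(450/350) + (0.025 − 0.016 + 0.22²/2)·1] / 0.2200 = [0.2513 + 0.0332] / 0.2200 = 1.2932 → 1.29
√T = √1 = 1.0000
φ(d₁) = φ(1.29) = 0.1736
exp(−qT) = exp(−0.016·1) = 0.9841
vega = S·exp(−qT)·φ(d₁)·√T = 450·0.9841·0.1736·1.0000 = 76.8779
(Vega is the same for a European call and put with the same parameters.)

76.88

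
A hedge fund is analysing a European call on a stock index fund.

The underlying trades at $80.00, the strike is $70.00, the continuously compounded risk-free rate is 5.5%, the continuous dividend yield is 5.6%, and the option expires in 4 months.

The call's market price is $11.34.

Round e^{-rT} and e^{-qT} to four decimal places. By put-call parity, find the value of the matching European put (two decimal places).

e^(−qT) = e^(−0.056·0.3333) = 0.9815;  e^(−rT) = e^(−0.055·0.3333) = 0.9818
Put-call parity: C − P = S·e^(−qT) − K·e^(−rT) = 80·0.9815 − 70·0.9818 = 78.5200 − 68.7260 = 9.7940
P = C − (C − P) = 11.34 − (9.7940) = 1.5460

$1.55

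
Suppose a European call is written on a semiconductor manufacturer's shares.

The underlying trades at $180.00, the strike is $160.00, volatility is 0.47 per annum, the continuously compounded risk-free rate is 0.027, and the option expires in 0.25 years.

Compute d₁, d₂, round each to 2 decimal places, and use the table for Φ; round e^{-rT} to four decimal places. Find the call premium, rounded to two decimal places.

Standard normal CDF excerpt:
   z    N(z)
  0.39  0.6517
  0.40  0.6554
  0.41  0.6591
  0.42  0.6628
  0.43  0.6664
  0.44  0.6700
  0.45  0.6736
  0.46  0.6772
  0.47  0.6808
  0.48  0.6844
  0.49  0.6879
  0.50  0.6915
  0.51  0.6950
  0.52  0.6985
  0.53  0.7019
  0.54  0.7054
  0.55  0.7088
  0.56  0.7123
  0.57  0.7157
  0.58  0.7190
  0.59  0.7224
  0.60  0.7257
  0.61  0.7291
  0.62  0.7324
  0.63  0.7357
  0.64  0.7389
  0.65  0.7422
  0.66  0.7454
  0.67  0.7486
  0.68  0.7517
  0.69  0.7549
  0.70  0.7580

$28.85

σ√T = 0.47·√0.25 = 0.2350
ln(S/K) + (r + σ²/2)T = ln(180/160) + (0.027 + 0.47²/2)·0.25 = 0.1178 + 0.0344 = 0.1521
d₁ = 0.1521 / 0.2350 = 0.6474 which rounds to 0.65
d₂ = d₁ − σ√T = 0.6474 − 0.2350 = 0.4124 which rounds to 0.41
exp(−rT) = exp(−0.027·0.25) = 0.9933
N(d₁) = N(0.65) = 0.7422;  N(d₂) = N(0.41) = 0.6591
C = 180·0.7422 − 160·0.9933·0.6591 = 133.5960 − 104.7494 = 28.8466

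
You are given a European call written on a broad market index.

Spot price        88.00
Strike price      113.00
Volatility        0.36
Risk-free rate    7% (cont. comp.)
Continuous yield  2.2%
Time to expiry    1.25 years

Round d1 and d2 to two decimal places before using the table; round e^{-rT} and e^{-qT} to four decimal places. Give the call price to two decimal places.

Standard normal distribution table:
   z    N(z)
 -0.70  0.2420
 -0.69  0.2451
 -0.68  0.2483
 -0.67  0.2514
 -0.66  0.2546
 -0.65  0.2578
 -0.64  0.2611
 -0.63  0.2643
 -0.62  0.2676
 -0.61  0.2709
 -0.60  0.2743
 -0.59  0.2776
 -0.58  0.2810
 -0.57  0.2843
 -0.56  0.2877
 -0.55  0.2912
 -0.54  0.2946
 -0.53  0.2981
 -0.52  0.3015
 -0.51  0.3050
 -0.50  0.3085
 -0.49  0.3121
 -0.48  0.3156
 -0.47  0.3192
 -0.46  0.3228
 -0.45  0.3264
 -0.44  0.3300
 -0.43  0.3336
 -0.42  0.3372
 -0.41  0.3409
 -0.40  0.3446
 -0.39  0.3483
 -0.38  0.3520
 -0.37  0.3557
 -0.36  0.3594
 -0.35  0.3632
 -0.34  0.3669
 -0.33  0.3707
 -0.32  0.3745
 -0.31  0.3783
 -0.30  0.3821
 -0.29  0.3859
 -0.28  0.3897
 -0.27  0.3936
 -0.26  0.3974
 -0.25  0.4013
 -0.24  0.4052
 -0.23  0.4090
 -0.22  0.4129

σ√T = 0.36 × 1.1180 = 0.4025
d₁ = [ln(88/113) + (0.07 − 0.022 + 0.36²/2)·1.25] / 0.4025 = [-0.2501 + 0.1410] / 0.4025 = -0.2709 → -0.27
d₂ = d₁ − σ√T = -0.2709 − 0.4025 = -0.6734 → -0.67
exp(−qT) = exp(−0.022·1.25) = 0.9729;  exp(−rT) = exp(−0.07·1.25) = 0.9162
N(d₁) = N(-0.27) = 0.3936;  N(d₂) = N(-0.67) = 0.2514
C = 88·0.9729·0.3936 − 113·0.9162·0.2514 = 33.6981 − 26.0276 = 7.6705

7.67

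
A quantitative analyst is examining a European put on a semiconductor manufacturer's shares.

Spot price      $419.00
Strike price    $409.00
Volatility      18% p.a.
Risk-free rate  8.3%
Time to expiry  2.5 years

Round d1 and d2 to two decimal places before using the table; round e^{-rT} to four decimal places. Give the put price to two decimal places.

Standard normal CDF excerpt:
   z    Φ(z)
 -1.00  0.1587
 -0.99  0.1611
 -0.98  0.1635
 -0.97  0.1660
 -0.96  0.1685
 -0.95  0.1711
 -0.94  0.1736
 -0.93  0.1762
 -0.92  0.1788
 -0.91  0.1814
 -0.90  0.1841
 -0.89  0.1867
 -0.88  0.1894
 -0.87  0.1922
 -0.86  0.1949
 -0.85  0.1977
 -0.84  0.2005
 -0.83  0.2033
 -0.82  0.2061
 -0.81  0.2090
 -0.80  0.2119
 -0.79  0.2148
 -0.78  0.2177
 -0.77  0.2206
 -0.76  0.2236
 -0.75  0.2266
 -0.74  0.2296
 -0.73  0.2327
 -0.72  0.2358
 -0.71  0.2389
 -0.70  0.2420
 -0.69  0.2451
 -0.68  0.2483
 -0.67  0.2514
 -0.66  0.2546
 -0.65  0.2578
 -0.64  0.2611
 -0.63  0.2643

T = 2.5;  σ√T = 0.2846
ln(S/K) + (r + σ²/2)T = ln(419/409) + (0.083 + 0.18²/2)·2.5 = 0.0242 + 0.2480 = 0.2722
d₁ = 0.2722 / 0.2846 = 0.9563 ⇒ 0.96
d₂ = d₁ − σ√T = 0.9563 − 0.2846 = 0.6717 ⇒ 0.67
e^(−rT) = e^(−0.083·2.5) = 0.8126
N(−d₂) = N(-0.67) = 0.2514;  N(−d₁) = N(-0.96) = 0.1685
P = 409·0.8126·0.2514 − 419·0.1685 = 83.5536 − 70.6015 = 12.9521

$12.95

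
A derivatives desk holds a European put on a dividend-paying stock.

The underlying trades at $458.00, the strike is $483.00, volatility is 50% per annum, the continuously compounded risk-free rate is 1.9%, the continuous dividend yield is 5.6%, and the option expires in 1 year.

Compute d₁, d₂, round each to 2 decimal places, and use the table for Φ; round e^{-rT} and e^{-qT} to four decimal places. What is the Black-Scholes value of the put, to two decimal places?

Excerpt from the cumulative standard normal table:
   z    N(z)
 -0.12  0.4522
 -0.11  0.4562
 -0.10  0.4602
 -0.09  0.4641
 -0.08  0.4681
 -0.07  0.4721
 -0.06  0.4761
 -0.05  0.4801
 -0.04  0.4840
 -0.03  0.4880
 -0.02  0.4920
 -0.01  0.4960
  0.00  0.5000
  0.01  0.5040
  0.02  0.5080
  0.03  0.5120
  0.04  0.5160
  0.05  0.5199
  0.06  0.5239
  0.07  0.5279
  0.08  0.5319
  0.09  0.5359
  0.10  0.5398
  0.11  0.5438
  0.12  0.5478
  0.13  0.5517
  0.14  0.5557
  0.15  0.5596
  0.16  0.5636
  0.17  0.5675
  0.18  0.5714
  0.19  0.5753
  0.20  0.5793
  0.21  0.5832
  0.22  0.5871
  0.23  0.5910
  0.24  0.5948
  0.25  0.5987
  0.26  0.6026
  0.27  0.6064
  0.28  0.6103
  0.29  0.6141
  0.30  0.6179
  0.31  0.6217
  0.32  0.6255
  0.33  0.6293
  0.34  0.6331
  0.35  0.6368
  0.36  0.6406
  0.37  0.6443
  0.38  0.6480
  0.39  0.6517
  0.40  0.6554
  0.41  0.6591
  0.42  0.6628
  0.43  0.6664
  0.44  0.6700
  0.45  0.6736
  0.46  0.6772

T = 1;  σ√T = 0.5000
d₁ = [ln(458/483) + (0.019 − 0.056 + 0.5²/2)·1] / 0.5000 = [-0.0531 + 0.0880] / 0.5000 = 0.0697 ⇒ 0.07
d₂ = d₁ − σ√T = 0.0697 − 0.5000 = -0.4303 ⇒ -0.43
e^(−qT) = e^(−0.056·1) = 0.9455;  e^(−rT) = e^(−0.019·1) = 0.9812
P = 483·0.9812·N(0.43) − 458·0.9455·N(-0.07) = 483·0.9812·0.6664 − 458·0.9455·0.4721 = 315.8200 − 204.4377 = 111.3823

$111.38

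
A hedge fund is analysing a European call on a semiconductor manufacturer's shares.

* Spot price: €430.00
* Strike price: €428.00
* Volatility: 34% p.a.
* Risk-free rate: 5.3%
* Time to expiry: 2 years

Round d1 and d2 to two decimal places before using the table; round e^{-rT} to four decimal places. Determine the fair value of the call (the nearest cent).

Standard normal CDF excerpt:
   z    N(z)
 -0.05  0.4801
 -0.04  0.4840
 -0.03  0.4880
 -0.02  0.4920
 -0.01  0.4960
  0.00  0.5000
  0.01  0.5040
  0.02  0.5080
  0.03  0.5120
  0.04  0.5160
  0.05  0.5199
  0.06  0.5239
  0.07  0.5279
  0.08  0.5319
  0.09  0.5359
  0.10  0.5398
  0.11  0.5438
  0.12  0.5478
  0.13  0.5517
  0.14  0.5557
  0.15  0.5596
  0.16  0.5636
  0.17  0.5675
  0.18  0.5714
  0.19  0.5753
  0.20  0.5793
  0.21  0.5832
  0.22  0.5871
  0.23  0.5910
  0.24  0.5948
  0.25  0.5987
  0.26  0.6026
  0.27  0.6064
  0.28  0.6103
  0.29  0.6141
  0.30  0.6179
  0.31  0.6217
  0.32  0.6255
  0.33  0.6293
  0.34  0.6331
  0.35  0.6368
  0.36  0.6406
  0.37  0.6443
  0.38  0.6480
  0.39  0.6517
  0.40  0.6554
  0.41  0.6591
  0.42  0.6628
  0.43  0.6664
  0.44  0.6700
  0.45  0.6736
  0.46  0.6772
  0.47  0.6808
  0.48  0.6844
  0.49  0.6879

€101.81

T = 2;  σ√T = 0.4808
d₁ = [ln(430/428) + (0.053 + 0.34²/2)·2] / 0.4808 = [0.0047 + 0.2216] / 0.4808 = 0.4706 ⇒ 0.47
d₂ = d₁ − σ√T = 0.4706 − 0.4808 = -0.0103 ⇒ -0.01
e^(−rT) = e^(−0.053·2) = 0.8994
N(d₁) = N(0.47) = 0.6808;  N(d₂) = N(-0.01) = 0.4960
C = 430·0.6808 − 428·0.8994·0.4960 = 292.7440 − 190.9318 = 101.8122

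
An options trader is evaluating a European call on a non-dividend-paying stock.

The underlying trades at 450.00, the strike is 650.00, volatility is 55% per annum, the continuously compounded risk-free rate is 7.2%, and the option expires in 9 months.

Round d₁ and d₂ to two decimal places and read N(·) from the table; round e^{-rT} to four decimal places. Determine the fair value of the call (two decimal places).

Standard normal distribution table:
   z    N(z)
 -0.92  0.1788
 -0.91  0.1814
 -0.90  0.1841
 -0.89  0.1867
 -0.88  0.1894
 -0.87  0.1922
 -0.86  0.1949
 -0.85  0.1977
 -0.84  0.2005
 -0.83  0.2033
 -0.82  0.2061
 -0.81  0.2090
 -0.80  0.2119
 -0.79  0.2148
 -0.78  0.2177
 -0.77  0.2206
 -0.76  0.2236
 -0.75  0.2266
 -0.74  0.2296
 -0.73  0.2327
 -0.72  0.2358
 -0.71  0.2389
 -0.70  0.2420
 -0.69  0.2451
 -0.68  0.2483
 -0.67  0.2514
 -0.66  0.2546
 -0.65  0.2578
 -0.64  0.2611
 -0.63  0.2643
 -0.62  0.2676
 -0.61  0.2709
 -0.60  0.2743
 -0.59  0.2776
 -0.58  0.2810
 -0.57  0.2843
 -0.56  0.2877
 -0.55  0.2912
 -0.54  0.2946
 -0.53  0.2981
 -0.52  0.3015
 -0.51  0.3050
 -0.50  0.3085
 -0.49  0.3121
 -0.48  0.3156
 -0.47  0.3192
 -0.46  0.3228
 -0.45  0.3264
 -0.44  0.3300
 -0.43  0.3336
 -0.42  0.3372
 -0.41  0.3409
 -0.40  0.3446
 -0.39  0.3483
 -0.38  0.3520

38.37

T = 0.75;  σ√T = 0.4763
ln(S/K) + (r + σ²/2)T = ln(450/650) + (0.072 + 0.55²/2)·0.75 = -0.3677 + 0.1674 = -0.2003
d₁ = -0.2003 / 0.4763 = -0.4205 ⇒ -0.42
d₂ = d₁ − σ√T = -0.4205 − 0.4763 = -0.8968 ⇒ -0.90
exp(−rT) = exp(−0.072·0.75) = 0.9474
C = 450·N(-0.42) − 650·0.9474·N(-0.90) = 450·0.3372 − 650·0.9474·0.1841 = 151.7400 − 113.3706 = 38.3694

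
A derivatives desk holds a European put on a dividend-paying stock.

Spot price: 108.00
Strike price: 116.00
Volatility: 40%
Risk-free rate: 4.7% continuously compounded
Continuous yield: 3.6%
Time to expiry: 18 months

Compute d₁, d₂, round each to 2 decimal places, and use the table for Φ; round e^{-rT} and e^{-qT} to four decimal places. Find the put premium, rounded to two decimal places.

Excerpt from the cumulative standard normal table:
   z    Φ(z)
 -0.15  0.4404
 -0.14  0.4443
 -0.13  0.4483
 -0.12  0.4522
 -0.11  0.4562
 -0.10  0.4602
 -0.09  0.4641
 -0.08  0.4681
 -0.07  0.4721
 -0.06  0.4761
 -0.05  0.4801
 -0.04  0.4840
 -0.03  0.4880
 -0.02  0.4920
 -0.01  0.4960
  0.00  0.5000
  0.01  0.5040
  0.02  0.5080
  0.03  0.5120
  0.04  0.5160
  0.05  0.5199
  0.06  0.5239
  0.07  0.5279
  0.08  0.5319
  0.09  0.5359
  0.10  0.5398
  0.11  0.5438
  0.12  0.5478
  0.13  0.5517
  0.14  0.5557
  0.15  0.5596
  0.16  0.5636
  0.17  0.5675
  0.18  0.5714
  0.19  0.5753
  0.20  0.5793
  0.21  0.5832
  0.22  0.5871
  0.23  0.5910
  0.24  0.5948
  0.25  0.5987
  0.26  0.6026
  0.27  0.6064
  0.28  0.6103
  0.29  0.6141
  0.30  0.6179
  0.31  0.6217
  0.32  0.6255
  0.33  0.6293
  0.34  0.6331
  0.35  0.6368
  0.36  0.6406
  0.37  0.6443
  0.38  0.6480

σ√T = 0.4 × 1.2247 = 0.4899
d₁ = [ln(108/116) + (0.047 − 0.036 + ½·0.4²)·1.5] / (σ√T) = (-0.0715 + 0.1365) / 0.4899 = 0.1328 ≈ 0.13
d₂ = 0.1328 − 0.4899 = -0.3571 ≈ -0.36
e^(−qT) = e^(−0.036·1.5) = 0.9474;  e^(−rT) = e^(−0.047·1.5) = 0.9319
P = 116·0.9319·N(0.36) − 108·0.9474·N(-0.13) = 116·0.9319·0.6406 − 108·0.9474·0.4483 = 69.2491 − 45.8697 = 23.3794

23.38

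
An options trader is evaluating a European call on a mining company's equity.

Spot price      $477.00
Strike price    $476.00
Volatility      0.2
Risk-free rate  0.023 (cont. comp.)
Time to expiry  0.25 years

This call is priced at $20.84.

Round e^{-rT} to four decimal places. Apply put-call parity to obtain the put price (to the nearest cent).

$17.13

exp(−rT) = exp(−0.023·0.25) = 0.9943
Put-call parity: C − P = S − K·e^(−rT) = 477 − 476·0.9943 = 477 − 473.2868 = 3.7132
P = C − (C − P) = 20.84 − (3.7132) = 17.1268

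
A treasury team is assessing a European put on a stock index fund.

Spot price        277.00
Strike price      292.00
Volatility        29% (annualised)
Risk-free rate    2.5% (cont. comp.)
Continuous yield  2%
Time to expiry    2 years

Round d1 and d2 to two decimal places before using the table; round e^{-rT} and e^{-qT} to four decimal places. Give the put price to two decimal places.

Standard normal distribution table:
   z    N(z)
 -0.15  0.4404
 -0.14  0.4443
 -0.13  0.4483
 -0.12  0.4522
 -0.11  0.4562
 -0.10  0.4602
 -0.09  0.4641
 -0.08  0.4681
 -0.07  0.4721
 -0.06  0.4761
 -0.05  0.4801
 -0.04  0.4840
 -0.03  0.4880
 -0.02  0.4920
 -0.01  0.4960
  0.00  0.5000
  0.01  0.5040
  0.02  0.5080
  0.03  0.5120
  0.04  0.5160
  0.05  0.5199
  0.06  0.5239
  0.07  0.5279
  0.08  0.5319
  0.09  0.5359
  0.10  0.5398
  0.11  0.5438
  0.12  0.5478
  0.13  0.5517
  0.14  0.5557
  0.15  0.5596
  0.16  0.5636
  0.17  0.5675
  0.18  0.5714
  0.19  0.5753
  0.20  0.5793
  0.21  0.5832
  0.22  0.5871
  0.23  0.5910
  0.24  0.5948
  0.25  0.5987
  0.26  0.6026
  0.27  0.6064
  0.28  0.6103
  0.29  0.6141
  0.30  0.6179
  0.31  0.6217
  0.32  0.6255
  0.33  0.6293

σ√T = 0.29·√2 = 0.4101
d₁ = [ln(277/292) + (0.025 − 0.02 + ½·0.29²)·2] / (σ√T) = (-0.0527 + 0.0941) / 0.4101 = 0.1009 → 0.10
d₂ = 0.1009 − 0.4101 = -0.3093 → -0.31
e^(−qT) = e^(−0.02·2) = 0.9608;  e^(−rT) = e^(−0.025·2) = 0.9512
N(−d₂) = N(0.31) = 0.6217;  N(−d₁) = N(-0.10) = 0.4602
P = 292·0.9512·0.6217 − 277·0.9608·0.4602 = 172.6774 − 122.4784 = 50.1991

50.20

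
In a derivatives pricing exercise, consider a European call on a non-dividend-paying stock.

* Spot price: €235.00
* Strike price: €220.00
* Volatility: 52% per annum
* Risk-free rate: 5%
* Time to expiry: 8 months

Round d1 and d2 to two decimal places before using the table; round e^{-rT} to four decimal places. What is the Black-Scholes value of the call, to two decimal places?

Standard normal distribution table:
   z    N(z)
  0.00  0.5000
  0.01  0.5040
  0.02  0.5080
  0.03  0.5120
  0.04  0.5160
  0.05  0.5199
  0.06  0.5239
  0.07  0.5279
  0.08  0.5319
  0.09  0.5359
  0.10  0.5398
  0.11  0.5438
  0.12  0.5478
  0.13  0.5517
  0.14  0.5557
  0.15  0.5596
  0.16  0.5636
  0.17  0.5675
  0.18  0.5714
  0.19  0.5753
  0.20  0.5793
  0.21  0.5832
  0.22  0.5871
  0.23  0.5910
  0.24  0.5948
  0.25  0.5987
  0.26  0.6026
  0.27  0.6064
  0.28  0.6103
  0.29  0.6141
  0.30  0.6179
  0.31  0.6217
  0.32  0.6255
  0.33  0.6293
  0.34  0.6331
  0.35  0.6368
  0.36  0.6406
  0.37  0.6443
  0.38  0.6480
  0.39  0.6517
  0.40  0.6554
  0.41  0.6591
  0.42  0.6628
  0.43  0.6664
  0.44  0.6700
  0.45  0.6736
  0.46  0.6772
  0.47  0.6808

€50.20

σ√T = 0.52·√0.6667 = 0.4246
d₁ = [ln(235/220) + (0.05 + 0.52²/2)·0.6667] / 0.4246 = [0.0660 + 0.1235] / 0.4246 = 0.4461 → 0.45
d₂ = d₁ − σ√T = 0.4461 − 0.4246 = 0.0216 → 0.02
exp(−rT) = exp(−0.05·0.6667) = 0.9672
C = 235·N(0.45) − 220·0.9672·N(0.02) = 235·0.6736 − 220·0.9672·0.5080 = 158.2960 − 108.0943 = 50.2017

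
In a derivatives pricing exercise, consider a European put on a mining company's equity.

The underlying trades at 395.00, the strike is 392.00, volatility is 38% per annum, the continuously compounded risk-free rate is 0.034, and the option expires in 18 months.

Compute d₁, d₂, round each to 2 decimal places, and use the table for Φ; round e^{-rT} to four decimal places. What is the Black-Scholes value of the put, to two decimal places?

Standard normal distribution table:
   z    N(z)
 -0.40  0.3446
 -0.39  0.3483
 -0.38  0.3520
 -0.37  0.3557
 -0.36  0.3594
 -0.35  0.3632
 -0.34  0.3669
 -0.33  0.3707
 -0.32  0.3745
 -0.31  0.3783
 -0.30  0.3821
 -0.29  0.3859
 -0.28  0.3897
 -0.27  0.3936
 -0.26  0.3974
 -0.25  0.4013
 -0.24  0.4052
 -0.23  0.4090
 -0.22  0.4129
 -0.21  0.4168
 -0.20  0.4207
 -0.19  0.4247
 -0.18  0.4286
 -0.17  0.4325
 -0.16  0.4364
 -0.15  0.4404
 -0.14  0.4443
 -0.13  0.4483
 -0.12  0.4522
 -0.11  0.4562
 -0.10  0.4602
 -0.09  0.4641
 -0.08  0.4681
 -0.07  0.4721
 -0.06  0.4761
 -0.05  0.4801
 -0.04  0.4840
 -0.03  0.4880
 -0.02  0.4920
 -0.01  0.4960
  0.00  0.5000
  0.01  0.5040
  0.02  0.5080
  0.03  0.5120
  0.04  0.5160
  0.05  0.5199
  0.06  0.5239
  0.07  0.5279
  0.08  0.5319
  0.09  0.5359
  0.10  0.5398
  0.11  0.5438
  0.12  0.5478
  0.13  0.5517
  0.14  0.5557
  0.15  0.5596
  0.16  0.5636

60.61

σ√T = 0.38 × 1.2247 = 0.4654
d₁ = [ln(395/392) + (0.034 + 0.38²/2)·1.5] / 0.4654 = [0.0076 + 0.1593] / 0.4654 = 0.3587 ⇒ 0.36
d₂ = d₁ − σ√T = 0.3587 − 0.4654 = -0.1067 ⇒ -0.11
e^(−rT) = e^(−0.034·1.5) = 0.9503
N(−d₂) = N(0.11) = 0.5438;  N(−d₁) = N(-0.36) = 0.3594
P = 392·0.9503·0.5438 − 395·0.3594 = 202.5751 − 141.9630 = 60.6121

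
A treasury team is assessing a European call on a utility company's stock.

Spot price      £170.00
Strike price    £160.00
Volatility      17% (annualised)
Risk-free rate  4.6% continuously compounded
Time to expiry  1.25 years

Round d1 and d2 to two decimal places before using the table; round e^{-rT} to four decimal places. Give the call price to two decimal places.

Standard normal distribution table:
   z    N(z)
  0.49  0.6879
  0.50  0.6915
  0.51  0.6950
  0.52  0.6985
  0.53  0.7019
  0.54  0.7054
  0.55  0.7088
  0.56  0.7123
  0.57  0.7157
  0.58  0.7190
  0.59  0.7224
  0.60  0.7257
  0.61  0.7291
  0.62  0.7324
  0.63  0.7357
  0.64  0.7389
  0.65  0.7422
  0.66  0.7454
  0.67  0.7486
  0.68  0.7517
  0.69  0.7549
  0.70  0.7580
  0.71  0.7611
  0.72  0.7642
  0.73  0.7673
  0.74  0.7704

σ√T = 0.17 × 1.1180 = 0.1901
d₁ = [ln(170/160) + (0.046 + 0.17²/2)·1.25] / 0.1901 = [0.0606 + 0.0756] / 0.1901 = 0.7165 → 0.72
d₂ = d₁ − σ√T = 0.7165 − 0.1901 = 0.5265 → 0.53
exp(−rT) = exp(−0.046·1.25) = 0.9441
N(d₁) = N(0.72) = 0.7642;  N(d₂) = N(0.53) = 0.7019
C = 170·0.7642 − 160·0.9441·0.7019 = 129.9140 − 106.0262 = 23.8878

£23.89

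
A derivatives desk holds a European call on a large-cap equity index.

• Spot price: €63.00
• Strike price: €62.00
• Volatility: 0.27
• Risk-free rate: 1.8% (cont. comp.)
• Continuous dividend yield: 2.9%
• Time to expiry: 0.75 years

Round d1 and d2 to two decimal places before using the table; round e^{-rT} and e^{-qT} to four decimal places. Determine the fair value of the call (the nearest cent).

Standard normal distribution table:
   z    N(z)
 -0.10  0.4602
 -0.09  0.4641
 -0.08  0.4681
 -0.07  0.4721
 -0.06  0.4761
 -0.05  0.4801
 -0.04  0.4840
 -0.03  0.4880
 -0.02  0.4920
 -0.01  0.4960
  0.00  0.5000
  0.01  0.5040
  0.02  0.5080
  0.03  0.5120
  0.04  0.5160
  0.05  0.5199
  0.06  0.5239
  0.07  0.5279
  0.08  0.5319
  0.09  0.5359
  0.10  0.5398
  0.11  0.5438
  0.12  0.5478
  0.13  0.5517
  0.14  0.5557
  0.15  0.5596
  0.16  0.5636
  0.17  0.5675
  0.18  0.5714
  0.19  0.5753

€5.86

σ√T = 0.27 × 0.8660 = 0.2338
d₁ = [ln(63/62) + (0.018 − 0.029 + 0.27²/2)·0.75] / 0.2338 = [0.0160 + 0.0191] / 0.2338 = 0.1501 ⇒ 0.15
d₂ = d₁ − σ√T = 0.1501 − 0.2338 = -0.0838 ⇒ -0.08
e^(−qT) = e^(−0.029·0.75) = 0.9785;  e^(−rT) = e^(−0.018·0.75) = 0.9866
N(d₁) = N(0.15) = 0.5596;  N(d₂) = N(-0.08) = 0.4681
C = 63·0.9785·0.5596 − 62·0.9866·0.4681 = 34.4968 − 28.6333 = 5.8635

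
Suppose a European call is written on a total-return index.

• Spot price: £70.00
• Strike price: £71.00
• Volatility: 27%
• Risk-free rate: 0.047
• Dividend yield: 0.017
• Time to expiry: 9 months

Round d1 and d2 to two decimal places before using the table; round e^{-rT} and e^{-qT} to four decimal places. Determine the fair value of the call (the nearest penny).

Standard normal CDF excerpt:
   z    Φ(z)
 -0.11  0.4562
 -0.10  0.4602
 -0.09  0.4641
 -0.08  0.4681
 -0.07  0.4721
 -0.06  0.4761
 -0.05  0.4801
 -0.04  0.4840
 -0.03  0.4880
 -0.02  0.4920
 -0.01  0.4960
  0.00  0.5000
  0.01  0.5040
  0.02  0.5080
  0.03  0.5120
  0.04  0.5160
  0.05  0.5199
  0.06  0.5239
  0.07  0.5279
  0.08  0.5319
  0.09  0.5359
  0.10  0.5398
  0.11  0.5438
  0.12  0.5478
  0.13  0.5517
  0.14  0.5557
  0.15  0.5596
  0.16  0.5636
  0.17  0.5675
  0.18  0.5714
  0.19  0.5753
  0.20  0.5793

T = 0.75;  σ√T = 0.2338
d₁ = [ln(70/71) + (0.047 − 0.017 + ½·0.27²)·0.75] / (σ√T) = (-0.0142 + 0.0498) / 0.2338 = 0.1525 which rounds to 0.15
d₂ = 0.1525 − 0.2338 = -0.0814 which rounds to -0.08
e^(−qT) = e^(−0.017·0.75) = 0.9873;  e^(−rT) = e^(−0.047·0.75) = 0.9654
N(d₁) = N(0.15) = 0.5596;  N(d₂) = N(-0.08) = 0.4681
C = 70·0.9873·0.5596 − 71·0.9654·0.4681 = 38.6745 − 32.0852 = 6.5894

£6.59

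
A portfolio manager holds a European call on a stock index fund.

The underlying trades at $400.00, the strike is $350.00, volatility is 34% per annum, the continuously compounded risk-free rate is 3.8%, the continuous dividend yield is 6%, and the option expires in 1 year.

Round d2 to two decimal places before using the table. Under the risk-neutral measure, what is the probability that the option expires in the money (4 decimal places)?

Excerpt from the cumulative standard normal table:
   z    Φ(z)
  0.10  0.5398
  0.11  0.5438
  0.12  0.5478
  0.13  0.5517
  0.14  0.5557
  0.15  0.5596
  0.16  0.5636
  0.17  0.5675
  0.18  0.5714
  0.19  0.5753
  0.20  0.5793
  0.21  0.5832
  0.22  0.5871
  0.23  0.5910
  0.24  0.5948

0.5636

σ√T = 0.34·√1 = 0.3400
d₁ = [ln(400/350) + (0.038 − 0.06 + 0.34²/2)·1] / 0.3400 = [0.1335 + 0.0358] / 0.3400 = 0.4980 ⇒ 0.50
d₂ = d₁ − σ√T = 0.4980 − 0.3400 = 0.1580 ⇒ 0.16
Risk-neutral Pr[S_T > K] = N(d₂) = N(0.16) = 0.5636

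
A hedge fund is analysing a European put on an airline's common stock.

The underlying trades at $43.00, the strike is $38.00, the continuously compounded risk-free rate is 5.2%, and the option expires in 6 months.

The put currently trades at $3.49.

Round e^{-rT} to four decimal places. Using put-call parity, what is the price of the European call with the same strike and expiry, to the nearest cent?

e^(−rT) = e^(−0.052·0.5) = 0.9743
Put-call parity: C − P = S − K·e^(−rT) = 43 − 38·0.9743 = 43 − 37.0234 = 5.9766
C = P + (C − P) = 3.49 + (5.9766) = 9.4666

$9.47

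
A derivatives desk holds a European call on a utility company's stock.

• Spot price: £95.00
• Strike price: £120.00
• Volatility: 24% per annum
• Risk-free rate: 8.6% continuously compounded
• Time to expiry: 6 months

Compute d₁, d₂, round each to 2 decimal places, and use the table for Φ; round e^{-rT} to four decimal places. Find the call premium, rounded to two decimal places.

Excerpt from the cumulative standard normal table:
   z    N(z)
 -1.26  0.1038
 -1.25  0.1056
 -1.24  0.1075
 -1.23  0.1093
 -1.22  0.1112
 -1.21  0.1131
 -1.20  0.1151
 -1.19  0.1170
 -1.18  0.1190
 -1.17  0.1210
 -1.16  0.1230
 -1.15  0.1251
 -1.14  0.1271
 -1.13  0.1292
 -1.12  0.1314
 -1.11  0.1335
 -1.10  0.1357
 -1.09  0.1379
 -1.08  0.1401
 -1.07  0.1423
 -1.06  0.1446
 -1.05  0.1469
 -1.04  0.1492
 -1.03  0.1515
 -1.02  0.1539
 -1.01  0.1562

σ√T = 0.24·√0.5 = 0.1697
ln(S/K) + (r + σ²/2)T = ln(95/120) + (0.086 + 0.24²/2)·0.5 = -0.2336 + 0.0574 = -0.1762
d₁ = -0.1762 / 0.1697 = -1.0384 ⇒ -1.04
d₂ = d₁ − σ√T = -1.0384 − 0.1697 = -1.2081 ⇒ -1.21
e^(−rT) = e^(−0.086·0.5) = 0.9579
C = 95·N(-1.04) − 120·0.9579·N(-1.21) = 95·0.1492 − 120·0.9579·0.1131 = 14.1740 − 13.0006 = 1.1734

£1.17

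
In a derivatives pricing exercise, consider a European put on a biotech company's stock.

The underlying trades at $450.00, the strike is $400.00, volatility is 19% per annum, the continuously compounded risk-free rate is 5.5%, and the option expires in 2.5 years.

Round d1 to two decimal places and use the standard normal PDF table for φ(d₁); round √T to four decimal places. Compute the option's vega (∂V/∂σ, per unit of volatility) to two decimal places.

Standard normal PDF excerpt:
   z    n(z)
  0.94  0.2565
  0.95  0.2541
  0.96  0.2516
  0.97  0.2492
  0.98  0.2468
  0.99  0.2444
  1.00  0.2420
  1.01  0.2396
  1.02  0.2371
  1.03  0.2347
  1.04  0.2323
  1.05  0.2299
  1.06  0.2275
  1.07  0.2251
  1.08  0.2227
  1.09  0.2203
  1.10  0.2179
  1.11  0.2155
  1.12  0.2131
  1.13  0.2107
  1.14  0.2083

σ√T = 0.19·√2.5 = 0.3004
d₁ = [ln(450/400) + (0.055 + 0.19²/2)·2.5] / 0.3004 = [0.1178 + 0.1826] / 0.3004 = 1.0000 ≈ 1.00
√T = √2.5 = 1.5811
φ(d₁) = φ(1.00) = 0.2420
vega = S·φ(d₁)·√T = 450·0.2420·1.5811 = 172.1818

172.18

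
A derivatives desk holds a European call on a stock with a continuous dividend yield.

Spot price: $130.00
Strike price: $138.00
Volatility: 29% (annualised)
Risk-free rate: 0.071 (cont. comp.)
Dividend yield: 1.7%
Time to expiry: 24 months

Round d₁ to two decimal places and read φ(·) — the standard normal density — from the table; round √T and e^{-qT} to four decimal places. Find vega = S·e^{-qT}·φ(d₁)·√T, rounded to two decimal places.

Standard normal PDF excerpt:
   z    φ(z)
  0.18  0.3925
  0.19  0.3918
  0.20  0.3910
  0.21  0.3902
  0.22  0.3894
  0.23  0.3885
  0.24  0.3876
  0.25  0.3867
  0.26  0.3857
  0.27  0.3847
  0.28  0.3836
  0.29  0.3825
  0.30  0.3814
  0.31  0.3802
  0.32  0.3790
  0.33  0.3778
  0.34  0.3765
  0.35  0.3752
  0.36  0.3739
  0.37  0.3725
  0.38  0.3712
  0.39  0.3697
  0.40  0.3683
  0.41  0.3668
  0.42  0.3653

T = 2;  σ√T = 0.4101
ln(S/K) + (r − q + σ²/2)T = ln(130/138) + (0.071 − 0.017 + 0.29²/2)·2 = -0.0597 + 0.1921 = 0.1324
d₁ = 0.1324 / 0.4101 = 0.3228 ⇒ 0.32
√T = √2 = 1.4142
φ(d₁) = φ(0.32) = 0.3790
exp(−qT) = exp(−0.017·2) = 0.9666
vega = S·exp(−qT)·φ(d₁)·√T = 130·0.9666·0.3790·1.4142 = 67.3504
(Vega is the same for a European call and put with the same parameters.)

67.35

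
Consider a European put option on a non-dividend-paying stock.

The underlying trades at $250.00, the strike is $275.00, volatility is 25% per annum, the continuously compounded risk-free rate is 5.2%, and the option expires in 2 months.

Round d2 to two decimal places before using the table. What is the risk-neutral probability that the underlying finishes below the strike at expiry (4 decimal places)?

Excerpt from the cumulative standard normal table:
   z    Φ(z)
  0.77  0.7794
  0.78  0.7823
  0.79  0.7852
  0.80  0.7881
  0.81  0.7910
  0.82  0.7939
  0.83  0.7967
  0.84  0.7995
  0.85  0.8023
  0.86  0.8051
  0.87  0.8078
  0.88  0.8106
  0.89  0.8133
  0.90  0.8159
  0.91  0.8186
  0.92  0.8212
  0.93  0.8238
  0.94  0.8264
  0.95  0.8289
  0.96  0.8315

0.8159

σ√T = 0.25 × 0.4082 = 0.1021
ln(S/K) + (r + σ²/2)T = ln(250/275) + (0.052 + 0.25²/2)·0.1667 = -0.0953 + 0.0139 = -0.0814
d₁ = -0.0814 / 0.1021 = -0.7979 ⇒ -0.80
d₂ = d₁ − σ√T = -0.7979 − 0.1021 = -0.9000 ⇒ -0.90
Pr(exercise) under Q = N(−d₂) = N(0.90) = 0.8159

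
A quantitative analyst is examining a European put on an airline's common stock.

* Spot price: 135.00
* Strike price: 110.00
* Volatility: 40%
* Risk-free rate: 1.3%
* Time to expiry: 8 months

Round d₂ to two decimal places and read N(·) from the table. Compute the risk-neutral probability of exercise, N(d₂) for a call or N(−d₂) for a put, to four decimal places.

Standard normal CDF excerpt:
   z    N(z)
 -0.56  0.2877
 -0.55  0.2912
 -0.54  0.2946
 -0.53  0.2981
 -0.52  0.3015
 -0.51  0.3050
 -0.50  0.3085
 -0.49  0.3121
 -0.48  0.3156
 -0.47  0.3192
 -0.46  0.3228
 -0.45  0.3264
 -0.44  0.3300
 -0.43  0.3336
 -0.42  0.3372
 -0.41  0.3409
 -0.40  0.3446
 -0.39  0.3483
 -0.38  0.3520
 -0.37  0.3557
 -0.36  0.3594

σ√T = 0.4·√0.6667 = 0.3266
d₁ = [ln(135/110) + (0.013 + 0.4²/2)·0.6667] / 0.3266 = [0.2048 + 0.0620] / 0.3266 = 0.8169 ≈ 0.82
d₂ = d₁ − σ√T = 0.8169 − 0.3266 = 0.4903 ≈ 0.49
Risk-neutral Pr[S_T < K] = N(−d₂) = N(-0.49) = 0.3121

0.3121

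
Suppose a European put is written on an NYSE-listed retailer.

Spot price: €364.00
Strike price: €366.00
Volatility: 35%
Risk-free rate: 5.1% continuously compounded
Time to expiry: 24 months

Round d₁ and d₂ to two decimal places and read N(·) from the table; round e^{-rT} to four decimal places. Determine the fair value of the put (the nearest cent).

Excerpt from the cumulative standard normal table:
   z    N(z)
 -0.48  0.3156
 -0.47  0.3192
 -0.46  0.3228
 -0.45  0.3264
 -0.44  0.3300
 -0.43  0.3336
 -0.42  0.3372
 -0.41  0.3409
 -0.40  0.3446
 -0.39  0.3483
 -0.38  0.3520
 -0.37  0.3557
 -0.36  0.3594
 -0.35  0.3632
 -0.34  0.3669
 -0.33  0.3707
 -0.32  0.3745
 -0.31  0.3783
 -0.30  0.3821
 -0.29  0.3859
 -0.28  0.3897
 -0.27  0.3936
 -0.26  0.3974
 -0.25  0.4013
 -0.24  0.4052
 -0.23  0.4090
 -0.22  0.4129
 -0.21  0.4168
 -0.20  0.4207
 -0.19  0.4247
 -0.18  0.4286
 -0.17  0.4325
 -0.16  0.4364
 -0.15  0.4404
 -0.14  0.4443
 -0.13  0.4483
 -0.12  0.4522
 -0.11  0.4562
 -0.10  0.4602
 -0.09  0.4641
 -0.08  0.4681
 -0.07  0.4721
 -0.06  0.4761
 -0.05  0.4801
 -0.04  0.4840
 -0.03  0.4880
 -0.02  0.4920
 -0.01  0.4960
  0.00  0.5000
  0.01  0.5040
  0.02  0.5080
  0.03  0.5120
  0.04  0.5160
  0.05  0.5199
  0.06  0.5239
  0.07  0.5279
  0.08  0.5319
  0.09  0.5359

€51.71

σ√T = 0.35 × 1.4142 = 0.4950
d₁ = [ln(364/366) + (0.051 + 0.35²/2)·2] / 0.4950 = [-0.0055 + 0.2245] / 0.4950 = 0.4425 ⇒ 0.44
d₂ = d₁ − σ√T = 0.4425 − 0.4950 = -0.0525 ⇒ -0.05
exp(−rT) = exp(−0.051·2) = 0.9030
P = 366·0.9030·N(0.05) − 364·N(-0.44) = 366·0.9030·0.5199 − 364·0.3300 = 171.8259 − 120.1200 = 51.7059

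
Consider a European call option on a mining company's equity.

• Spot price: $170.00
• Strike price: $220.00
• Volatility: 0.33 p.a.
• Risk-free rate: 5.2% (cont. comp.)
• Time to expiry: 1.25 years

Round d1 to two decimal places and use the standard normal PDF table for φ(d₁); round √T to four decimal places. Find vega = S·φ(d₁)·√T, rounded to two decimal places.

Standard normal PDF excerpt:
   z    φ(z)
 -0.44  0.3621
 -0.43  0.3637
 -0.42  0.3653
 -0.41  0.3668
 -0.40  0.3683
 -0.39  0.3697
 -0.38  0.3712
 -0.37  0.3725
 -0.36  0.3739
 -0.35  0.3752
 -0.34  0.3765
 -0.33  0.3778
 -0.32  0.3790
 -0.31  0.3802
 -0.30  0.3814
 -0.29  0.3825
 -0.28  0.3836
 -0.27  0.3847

σ√T = 0.33 × 1.1180 = 0.3690
d₁ = [ln(170/220) + (0.052 + 0.33²/2)·1.25] / 0.3690 = [-0.2578 + 0.1331] / 0.3690 = -0.3382 ⇒ -0.34
√T = √1.25 = 1.1180
φ(d₁) = φ(-0.34) = 0.3765
vega = S·φ(d₁)·√T = 170·0.3765·1.1180 = 71.5576
(Call and put vega coincide under Black-Scholes.)

71.56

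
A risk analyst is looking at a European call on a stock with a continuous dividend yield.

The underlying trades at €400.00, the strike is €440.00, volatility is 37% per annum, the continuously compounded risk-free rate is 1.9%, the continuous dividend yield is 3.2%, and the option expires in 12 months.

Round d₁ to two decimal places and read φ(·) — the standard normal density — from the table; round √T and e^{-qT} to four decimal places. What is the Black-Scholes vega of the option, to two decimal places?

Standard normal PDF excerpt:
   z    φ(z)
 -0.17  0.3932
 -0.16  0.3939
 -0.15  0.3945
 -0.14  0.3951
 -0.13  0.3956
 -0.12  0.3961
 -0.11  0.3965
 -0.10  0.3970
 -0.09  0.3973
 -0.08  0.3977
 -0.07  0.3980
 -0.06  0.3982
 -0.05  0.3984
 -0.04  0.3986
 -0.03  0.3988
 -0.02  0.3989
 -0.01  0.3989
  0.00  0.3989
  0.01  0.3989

153.60

σ√T = 0.37 × 1.0000 = 0.3700
d₁ = [ln(400/440) + (0.019 − 0.032 + 0.37²/2)·1] / 0.3700 = [-0.0953 + 0.0554] / 0.3700 = -0.1077 ⇒ -0.11
√T = √1 = 1.0000
φ(d₁) = φ(-0.11) = 0.3965
exp(−qT) = exp(−0.032·1) = 0.9685
vega = S·exp(−qT)·φ(d₁)·√T = 400·0.9685·0.3965·1.0000 = 153.6041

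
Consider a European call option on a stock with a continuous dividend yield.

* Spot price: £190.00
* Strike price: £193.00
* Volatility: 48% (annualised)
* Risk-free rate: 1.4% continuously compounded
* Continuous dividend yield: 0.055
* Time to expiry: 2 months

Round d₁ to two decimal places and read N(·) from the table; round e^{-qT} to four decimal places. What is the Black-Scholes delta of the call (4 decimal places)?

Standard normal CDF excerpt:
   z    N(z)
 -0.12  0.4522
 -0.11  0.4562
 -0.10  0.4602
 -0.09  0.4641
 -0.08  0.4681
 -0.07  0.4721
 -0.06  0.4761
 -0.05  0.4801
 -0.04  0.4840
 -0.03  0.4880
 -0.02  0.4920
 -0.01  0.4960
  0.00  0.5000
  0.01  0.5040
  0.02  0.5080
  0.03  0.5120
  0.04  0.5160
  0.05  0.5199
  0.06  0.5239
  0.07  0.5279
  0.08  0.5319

0.4875

σ√T = 0.48·√0.1667 = 0.1960
d₁ = [ln(190/193) + (0.014 − 0.055 + 0.48²/2)·0.1667] / 0.1960 = [-0.0157 + 0.0124] / 0.1960 = -0.0168 which rounds to -0.02
N(d₁) = N(-0.02) = 0.4920
Δ_call = exp(−qT)·N(d₁) = 0.9909·0.4920 = 0.4875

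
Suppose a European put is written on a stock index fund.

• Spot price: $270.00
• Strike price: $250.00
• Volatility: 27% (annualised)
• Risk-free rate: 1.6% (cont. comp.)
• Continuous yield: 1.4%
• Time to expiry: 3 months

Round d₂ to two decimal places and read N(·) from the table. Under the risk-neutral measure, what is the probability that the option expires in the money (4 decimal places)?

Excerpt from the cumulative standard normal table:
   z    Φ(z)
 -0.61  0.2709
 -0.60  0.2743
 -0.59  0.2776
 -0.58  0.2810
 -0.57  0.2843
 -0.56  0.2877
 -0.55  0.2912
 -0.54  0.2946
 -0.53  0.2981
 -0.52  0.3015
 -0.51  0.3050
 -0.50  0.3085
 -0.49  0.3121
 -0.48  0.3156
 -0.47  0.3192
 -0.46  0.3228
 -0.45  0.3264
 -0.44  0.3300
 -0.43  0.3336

0.3050

T = 0.25;  σ√T = 0.1350
d₁ = [ln(270/250) + (0.016 − 0.014 + 0.27²/2)·0.25] / 0.1350 = [0.0770 + 0.0096] / 0.1350 = 0.6413 which rounds to 0.64
d₂ = d₁ − σ√T = 0.6413 − 0.1350 = 0.5063 which rounds to 0.51
Risk-neutral Pr[S_T < K] = N(−d₂) = N(-0.51) = 0.3050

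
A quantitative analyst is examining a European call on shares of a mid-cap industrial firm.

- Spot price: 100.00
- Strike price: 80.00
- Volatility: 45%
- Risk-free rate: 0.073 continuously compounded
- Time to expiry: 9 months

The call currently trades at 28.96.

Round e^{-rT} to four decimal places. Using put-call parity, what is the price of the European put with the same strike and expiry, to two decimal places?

4.70

e^(−rT) = e^(−0.073·0.75) = 0.9467
Put-call parity: C − P = S − K·e^(−rT) = 100 − 80·0.9467 = 100 − 75.7360 = 24.2640
P = C − (C − P) = 28.96 − (24.2640) = 4.6960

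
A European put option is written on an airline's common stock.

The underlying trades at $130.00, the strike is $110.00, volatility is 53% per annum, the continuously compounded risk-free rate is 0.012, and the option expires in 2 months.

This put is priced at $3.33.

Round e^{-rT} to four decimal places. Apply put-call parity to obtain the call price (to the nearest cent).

e^(−rT) = e^(−0.012·0.1667) = 0.9980
Put-call parity: C − P = S − K·e^(−rT) = 130 − 110·0.9980 = 130 − 109.7800 = 20.2200
C = P + (C − P) = 3.33 + (20.2200) = 23.5500

$23.55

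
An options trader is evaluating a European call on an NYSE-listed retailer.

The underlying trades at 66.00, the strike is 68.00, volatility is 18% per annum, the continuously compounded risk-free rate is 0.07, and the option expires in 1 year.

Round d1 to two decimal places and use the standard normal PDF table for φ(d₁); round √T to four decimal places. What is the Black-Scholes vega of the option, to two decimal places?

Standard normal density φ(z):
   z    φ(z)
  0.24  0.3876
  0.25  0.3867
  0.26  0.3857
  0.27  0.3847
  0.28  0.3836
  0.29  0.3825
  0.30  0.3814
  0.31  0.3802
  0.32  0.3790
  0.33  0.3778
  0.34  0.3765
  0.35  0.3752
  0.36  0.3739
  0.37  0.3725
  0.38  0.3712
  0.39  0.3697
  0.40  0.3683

25.09

σ√T = 0.18 × 1.0000 = 0.1800
d₁ = [ln(66/68) + (0.07 + ½·0.18²)·1] / (σ√T) = (-0.0299 + 0.0862) / 0.1800 = 0.3130 ⇒ 0.31
√T = √1 = 1.0000
φ(d₁) = φ(0.31) = 0.3802
vega = S·φ(d₁)·√T = 66·0.3802·1.0000 = 25.0932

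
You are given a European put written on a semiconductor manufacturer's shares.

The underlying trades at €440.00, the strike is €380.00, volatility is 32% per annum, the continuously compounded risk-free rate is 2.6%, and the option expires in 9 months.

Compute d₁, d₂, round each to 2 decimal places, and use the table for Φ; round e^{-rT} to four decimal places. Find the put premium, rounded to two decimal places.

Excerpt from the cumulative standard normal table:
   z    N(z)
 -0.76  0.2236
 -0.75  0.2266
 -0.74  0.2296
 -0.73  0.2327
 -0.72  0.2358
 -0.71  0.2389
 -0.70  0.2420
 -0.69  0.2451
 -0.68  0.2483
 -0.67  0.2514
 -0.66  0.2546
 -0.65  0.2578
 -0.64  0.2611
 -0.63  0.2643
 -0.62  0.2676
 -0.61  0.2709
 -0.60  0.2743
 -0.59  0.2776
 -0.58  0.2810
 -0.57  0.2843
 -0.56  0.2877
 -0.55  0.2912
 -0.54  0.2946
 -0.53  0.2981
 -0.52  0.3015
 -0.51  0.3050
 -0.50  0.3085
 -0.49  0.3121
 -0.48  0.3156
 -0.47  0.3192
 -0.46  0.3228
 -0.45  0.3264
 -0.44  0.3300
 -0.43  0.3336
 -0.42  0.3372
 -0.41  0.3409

σ√T = 0.32·√0.75 = 0.2771
d₁ = [ln(440/380) + (0.026 + 0.32²/2)·0.75] / 0.2771 = [0.1466 + 0.0579] / 0.2771 = 0.7379 which rounds to 0.74
d₂ = d₁ − σ√T = 0.7379 − 0.2771 = 0.4608 which rounds to 0.46
e^(−rT) = e^(−0.026·0.75) = 0.9807
P = 380·0.9807·N(-0.46) − 440·N(-0.74) = 380·0.9807·0.3228 − 440·0.2296 = 120.2966 − 101.0240 = 19.2726

€19.27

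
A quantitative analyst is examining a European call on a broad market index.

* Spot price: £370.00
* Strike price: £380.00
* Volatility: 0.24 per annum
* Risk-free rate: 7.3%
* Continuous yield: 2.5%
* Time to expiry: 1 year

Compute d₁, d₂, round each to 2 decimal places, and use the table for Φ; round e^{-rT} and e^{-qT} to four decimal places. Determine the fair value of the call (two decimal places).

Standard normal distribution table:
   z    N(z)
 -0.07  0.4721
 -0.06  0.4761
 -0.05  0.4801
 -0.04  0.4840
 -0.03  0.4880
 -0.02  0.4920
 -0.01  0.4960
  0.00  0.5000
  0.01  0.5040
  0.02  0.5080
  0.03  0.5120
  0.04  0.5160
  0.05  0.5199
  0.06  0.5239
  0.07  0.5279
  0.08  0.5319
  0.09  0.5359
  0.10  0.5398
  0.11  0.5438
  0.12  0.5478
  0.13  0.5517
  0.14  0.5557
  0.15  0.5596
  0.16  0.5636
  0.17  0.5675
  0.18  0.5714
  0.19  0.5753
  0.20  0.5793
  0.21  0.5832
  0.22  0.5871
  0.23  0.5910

£38.07

σ√T = 0.24 × 1.0000 = 0.2400
d₁ = [ln(370/380) + (0.073 − 0.025 + 0.24²/2)·1] / 0.2400 = [-0.0267 + 0.0768] / 0.2400 = 0.2089 → 0.21
d₂ = d₁ − σ√T = 0.2089 − 0.2400 = -0.0311 → -0.03
e^(−qT) = e^(−0.025·1) = 0.9753;  e^(−rT) = e^(−0.073·1) = 0.9296
N(d₁) = N(0.21) = 0.5832;  N(d₂) = N(-0.03) = 0.4880
C = 370·0.9753·0.5832 − 380·0.9296·0.4880 = 210.4541 − 172.3850 = 38.0691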